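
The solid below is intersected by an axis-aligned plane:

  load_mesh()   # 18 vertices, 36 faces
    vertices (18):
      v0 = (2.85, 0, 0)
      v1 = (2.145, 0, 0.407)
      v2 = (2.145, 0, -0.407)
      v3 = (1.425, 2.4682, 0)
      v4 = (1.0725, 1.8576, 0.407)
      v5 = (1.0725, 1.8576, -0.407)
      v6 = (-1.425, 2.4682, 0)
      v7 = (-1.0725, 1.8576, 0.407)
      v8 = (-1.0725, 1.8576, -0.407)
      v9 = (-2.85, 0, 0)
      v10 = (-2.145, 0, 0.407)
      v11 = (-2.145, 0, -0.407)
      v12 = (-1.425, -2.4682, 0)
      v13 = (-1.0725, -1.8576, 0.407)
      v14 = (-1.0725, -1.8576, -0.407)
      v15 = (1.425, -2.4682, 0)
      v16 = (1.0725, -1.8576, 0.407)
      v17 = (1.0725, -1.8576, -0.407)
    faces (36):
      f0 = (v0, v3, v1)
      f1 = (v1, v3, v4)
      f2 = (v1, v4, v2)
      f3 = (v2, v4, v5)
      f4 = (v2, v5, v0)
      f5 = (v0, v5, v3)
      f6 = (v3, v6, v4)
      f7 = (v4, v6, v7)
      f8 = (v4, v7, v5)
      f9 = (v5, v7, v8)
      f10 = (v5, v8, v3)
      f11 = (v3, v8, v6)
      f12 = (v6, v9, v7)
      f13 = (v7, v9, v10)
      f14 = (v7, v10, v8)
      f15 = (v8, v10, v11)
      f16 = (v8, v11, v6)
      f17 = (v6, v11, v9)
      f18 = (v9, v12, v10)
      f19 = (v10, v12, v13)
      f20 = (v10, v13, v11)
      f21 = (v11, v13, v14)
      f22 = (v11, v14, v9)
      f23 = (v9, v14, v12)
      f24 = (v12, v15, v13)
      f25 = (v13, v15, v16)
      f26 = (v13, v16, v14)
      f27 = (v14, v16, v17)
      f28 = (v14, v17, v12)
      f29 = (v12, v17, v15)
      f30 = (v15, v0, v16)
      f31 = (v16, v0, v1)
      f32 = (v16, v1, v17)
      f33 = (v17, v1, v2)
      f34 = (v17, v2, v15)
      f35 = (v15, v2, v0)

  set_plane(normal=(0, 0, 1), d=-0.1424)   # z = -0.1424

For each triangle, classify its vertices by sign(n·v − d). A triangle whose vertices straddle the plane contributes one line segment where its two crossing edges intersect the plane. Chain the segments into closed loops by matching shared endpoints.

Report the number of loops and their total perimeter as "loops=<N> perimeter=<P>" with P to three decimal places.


Straddling triangles (24 of 36):
  (v1,v4,v2) [++-] → (1.79637, 0.603834, -0.1424)–(2.145, 0, -0.1424)  len=0.6972
  (v2,v4,v5) [-+-] → (1.79637, 0.603834, -0.1424)–(1.0725, 1.8576, -0.1424)  len=1.4477
  (v2,v5,v0) [--+] → (2.22809, 0.649932, -0.1424)–(2.60334, 0, -0.1424)  len=0.7505
  (v0,v5,v3) [+-+] → (2.22809, 0.649932, -0.1424)–(1.30167, 2.25457, -0.1424)  len=1.8529
  (v4,v7,v5) [++-] → (0.375243, 1.8576, -0.1424)–(1.0725, 1.8576, -0.1424)  len=0.6973
  (v5,v7,v8) [-+-] → (0.375243, 1.8576, -0.1424)–(-1.0725, 1.8576, -0.1424)  len=1.4477
  (v5,v8,v3) [--+] → (0.551182, 2.25457, -0.1424)–(1.30167, 2.25457, -0.1424)  len=0.7505
  (v3,v8,v6) [+-+] → (0.551182, 2.25457, -0.1424)–(-1.30167, 2.25457, -0.1424)  len=1.8529
  (v7,v10,v8) [++-] → (-1.42113, 1.25377, -0.1424)–(-1.0725, 1.8576, -0.1424)  len=0.6972
  (v8,v10,v11) [-+-] → (-1.42113, 1.25377, -0.1424)–(-2.145, 0, -0.1424)  len=1.4477
  (v8,v11,v6) [--+] → (-1.67691, 1.60463, -0.1424)–(-1.30167, 2.25457, -0.1424)  len=0.7505
  (v6,v11,v9) [+-+] → (-1.67691, 1.60463, -0.1424)–(-2.60334, 0, -0.1424)  len=1.8529
  (v10,v13,v11) [++-] → (-1.79637, -0.603834, -0.1424)–(-2.145, 0, -0.1424)  len=0.6972
  (v11,v13,v14) [-+-] → (-1.79637, -0.603834, -0.1424)–(-1.0725, -1.8576, -0.1424)  len=1.4477
  (v11,v14,v9) [--+] → (-2.22809, -0.649932, -0.1424)–(-2.60334, 0, -0.1424)  len=0.7505
  (v9,v14,v12) [+-+] → (-2.22809, -0.649932, -0.1424)–(-1.30167, -2.25457, -0.1424)  len=1.8529
  (v13,v16,v14) [++-] → (-0.375243, -1.8576, -0.1424)–(-1.0725, -1.8576, -0.1424)  len=0.6973
  (v14,v16,v17) [-+-] → (-0.375243, -1.8576, -0.1424)–(1.0725, -1.8576, -0.1424)  len=1.4477
  (v14,v17,v12) [--+] → (-0.551182, -2.25457, -0.1424)–(-1.30167, -2.25457, -0.1424)  len=0.7505
  (v12,v17,v15) [+-+] → (-0.551182, -2.25457, -0.1424)–(1.30167, -2.25457, -0.1424)  len=1.8529
  (v16,v1,v17) [++-] → (1.42113, -1.25377, -0.1424)–(1.0725, -1.8576, -0.1424)  len=0.6972
  (v17,v1,v2) [-+-] → (1.42113, -1.25377, -0.1424)–(2.145, 0, -0.1424)  len=1.4477
  (v17,v2,v15) [--+] → (1.67691, -1.60463, -0.1424)–(1.30167, -2.25457, -0.1424)  len=0.7505
  (v15,v2,v0) [+-+] → (1.67691, -1.60463, -0.1424)–(2.60334, 0, -0.1424)  len=1.8529

Chained into 2 loop(s):
  loop 1: 12 segments, perimeter = 12.8699
  loop 2: 12 segments, perimeter = 15.6201
Total perimeter = 28.490

loops=2 perimeter=28.490


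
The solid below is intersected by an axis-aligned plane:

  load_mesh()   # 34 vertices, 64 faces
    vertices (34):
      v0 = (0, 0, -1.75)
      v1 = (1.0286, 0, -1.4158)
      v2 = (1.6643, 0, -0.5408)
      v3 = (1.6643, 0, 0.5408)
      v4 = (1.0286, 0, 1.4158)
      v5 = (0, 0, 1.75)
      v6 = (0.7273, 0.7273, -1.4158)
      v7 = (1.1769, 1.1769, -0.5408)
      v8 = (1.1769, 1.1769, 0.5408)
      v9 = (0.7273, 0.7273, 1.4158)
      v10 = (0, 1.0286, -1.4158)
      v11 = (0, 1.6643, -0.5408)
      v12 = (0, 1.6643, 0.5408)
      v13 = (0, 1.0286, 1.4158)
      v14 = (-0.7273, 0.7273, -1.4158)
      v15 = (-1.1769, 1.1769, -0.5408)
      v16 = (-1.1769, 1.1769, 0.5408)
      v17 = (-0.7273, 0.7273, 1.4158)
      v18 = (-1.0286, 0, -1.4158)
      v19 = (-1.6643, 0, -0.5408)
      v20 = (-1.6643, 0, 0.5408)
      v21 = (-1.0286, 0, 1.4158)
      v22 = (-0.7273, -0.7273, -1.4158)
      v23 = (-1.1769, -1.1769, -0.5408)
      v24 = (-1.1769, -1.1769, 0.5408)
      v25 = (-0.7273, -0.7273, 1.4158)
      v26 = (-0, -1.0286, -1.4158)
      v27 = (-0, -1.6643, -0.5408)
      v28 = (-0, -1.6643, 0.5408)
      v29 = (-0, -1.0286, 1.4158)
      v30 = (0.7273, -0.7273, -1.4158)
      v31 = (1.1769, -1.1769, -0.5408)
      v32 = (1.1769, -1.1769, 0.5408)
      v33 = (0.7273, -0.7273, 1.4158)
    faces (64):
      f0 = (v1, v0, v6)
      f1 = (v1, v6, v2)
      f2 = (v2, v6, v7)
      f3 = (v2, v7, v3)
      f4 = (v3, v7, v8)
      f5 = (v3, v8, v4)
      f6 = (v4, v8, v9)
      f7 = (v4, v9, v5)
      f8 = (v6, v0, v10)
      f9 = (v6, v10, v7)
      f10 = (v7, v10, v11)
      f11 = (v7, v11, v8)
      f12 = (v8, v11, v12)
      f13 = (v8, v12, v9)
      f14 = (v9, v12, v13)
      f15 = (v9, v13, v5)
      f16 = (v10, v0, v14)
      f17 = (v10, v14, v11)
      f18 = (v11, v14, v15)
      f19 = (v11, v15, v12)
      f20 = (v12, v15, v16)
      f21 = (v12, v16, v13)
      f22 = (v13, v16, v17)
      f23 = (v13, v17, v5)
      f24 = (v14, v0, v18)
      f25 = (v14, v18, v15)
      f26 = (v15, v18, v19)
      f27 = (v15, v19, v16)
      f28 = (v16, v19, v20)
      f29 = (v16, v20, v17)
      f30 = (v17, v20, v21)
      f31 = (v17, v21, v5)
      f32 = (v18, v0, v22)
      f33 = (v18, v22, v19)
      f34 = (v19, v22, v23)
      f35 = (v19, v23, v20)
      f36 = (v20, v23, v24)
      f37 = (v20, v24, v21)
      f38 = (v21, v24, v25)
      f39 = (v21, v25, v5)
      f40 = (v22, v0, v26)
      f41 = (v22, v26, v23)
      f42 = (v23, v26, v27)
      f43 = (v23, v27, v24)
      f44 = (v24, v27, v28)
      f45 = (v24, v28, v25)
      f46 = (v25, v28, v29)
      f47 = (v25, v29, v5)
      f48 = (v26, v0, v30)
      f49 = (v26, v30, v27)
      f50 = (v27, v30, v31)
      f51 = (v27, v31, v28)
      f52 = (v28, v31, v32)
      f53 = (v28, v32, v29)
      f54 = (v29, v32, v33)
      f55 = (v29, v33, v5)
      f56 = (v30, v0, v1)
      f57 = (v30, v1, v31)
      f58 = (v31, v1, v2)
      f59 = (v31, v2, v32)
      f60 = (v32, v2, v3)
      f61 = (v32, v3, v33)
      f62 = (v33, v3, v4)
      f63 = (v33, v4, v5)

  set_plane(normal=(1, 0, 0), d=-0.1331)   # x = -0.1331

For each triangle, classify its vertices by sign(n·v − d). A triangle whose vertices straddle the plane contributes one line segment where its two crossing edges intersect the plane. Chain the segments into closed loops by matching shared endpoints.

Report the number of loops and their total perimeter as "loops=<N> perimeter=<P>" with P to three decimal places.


Straddling triangles (20 of 64):
  (v10,v0,v14) [++-] → (-0.1331, 0.1331, -1.68884)–(-0.1331, 0.97346, -1.4158)  len=0.8836
  (v10,v14,v11) [+-+] → (-0.1331, 0.97346, -1.4158)–(-0.1331, 1.49282, -0.70093)  len=0.8836
  (v11,v14,v15) [+--] → (-0.1331, 1.49282, -0.70093)–(-0.1331, 1.60918, -0.5408)  len=0.1979
  (v11,v15,v12) [+-+] → (-0.1331, 1.60918, -0.5408)–(-0.1331, 1.60918, 0.418478)  len=0.9593
  (v12,v15,v16) [+--] → (-0.1331, 1.60918, 0.418478)–(-0.1331, 1.60918, 0.5408)  len=0.1223
  (v12,v16,v13) [+-+] → (-0.1331, 1.60918, 0.5408)–(-0.1331, 1.04537, 1.31684)  len=0.9592
  (v13,v16,v17) [+--] → (-0.1331, 1.04537, 1.31684)–(-0.1331, 0.97346, 1.4158)  len=0.1223
  (v13,v17,v5) [+-+] → (-0.1331, 0.97346, 1.4158)–(-0.1331, 0.1331, 1.68884)  len=0.8836
  (v14,v0,v18) [-+-] → (-0.1331, 0.1331, -1.68884)–(-0.1331, 0, -1.70675)  len=0.1343
  (v17,v21,v5) [--+] → (-0.1331, 0, 1.70675)–(-0.1331, 0.1331, 1.68884)  len=0.1343
  (v18,v0,v22) [-+-] → (-0.1331, 0, -1.70675)–(-0.1331, -0.1331, -1.68884)  len=0.1343
  (v21,v25,v5) [--+] → (-0.1331, -0.1331, 1.68884)–(-0.1331, 0, 1.70675)  len=0.1343
  (v22,v0,v26) [-++] → (-0.1331, -0.1331, -1.68884)–(-0.1331, -0.97346, -1.4158)  len=0.8836
  (v22,v26,v23) [-+-] → (-0.1331, -0.97346, -1.4158)–(-0.1331, -1.04537, -1.31684)  len=0.1223
  (v23,v26,v27) [-++] → (-0.1331, -1.04537, -1.31684)–(-0.1331, -1.60918, -0.5408)  len=0.9592
  (v23,v27,v24) [-+-] → (-0.1331, -1.60918, -0.5408)–(-0.1331, -1.60918, -0.418478)  len=0.1223
  (v24,v27,v28) [-++] → (-0.1331, -1.60918, -0.418478)–(-0.1331, -1.60918, 0.5408)  len=0.9593
  (v24,v28,v25) [-+-] → (-0.1331, -1.60918, 0.5408)–(-0.1331, -1.49282, 0.70093)  len=0.1979
  (v25,v28,v29) [-++] → (-0.1331, -1.49282, 0.70093)–(-0.1331, -0.97346, 1.4158)  len=0.8836
  (v25,v29,v5) [-++] → (-0.1331, -0.97346, 1.4158)–(-0.1331, -0.1331, 1.68884)  len=0.8836

Chained into 1 loop(s):
  loop 1: 20 segments, perimeter = 10.5610
Total perimeter = 10.561

loops=1 perimeter=10.561


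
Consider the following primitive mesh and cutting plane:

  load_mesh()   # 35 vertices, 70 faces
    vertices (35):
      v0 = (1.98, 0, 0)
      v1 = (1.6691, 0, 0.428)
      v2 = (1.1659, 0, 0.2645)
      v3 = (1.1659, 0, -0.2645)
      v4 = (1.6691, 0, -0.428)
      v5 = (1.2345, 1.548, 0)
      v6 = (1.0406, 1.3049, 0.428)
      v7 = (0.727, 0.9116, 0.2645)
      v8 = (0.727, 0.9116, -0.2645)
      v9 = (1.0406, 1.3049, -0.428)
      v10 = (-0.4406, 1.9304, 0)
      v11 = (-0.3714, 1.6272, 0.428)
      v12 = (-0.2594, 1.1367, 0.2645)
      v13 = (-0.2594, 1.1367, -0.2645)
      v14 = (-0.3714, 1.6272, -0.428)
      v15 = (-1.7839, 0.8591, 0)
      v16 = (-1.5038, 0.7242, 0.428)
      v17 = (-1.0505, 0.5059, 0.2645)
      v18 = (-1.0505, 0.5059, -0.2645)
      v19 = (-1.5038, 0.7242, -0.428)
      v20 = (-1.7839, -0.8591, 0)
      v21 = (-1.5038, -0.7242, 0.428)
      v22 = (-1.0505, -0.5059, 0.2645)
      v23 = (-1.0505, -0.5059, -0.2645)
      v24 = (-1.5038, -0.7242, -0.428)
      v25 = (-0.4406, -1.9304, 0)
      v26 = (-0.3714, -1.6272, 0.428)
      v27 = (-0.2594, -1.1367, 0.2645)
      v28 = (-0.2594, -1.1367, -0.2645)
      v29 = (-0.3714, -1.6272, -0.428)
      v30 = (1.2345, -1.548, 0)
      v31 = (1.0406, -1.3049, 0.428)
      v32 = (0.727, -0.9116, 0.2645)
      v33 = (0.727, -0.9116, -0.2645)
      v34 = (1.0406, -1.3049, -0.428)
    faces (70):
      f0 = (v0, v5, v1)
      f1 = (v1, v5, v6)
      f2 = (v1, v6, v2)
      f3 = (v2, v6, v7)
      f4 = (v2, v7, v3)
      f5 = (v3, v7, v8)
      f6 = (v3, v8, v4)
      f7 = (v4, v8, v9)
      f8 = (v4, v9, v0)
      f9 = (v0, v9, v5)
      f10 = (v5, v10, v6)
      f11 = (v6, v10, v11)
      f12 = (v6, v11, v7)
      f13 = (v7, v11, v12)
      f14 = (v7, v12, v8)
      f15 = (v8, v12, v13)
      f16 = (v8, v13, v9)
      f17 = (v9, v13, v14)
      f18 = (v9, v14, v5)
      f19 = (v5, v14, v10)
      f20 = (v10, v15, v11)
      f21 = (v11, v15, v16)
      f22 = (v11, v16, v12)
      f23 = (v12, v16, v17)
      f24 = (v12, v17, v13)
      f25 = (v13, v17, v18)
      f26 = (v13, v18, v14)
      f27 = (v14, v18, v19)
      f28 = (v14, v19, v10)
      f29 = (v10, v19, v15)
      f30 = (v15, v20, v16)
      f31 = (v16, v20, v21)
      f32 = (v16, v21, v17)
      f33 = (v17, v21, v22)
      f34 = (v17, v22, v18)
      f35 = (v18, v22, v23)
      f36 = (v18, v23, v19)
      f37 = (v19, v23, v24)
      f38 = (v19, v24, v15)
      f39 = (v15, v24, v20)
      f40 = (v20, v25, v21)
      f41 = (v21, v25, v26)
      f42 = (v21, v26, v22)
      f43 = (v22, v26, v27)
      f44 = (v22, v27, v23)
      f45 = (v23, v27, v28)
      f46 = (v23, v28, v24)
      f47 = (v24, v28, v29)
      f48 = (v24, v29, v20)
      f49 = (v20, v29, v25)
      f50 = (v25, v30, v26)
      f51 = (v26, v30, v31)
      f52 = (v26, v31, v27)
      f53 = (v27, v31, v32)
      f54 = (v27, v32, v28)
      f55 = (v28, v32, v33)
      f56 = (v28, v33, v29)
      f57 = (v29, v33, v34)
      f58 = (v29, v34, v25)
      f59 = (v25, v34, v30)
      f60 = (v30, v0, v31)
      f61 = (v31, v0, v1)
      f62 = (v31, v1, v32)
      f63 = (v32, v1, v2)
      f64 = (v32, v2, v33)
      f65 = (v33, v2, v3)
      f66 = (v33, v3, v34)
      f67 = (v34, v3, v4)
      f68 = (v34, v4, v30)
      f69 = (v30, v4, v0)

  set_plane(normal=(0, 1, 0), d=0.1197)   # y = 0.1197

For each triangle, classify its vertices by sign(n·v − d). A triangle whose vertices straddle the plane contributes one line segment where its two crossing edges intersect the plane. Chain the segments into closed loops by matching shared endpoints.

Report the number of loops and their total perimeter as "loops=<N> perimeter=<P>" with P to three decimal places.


Straddling triangles (20 of 70):
  (v0,v5,v1) [-+-] → (1.92235, 0.1197, 0)–(1.63549, 0.1197, 0.394905)  len=0.4881
  (v1,v5,v6) [-++] → (1.63549, 0.1197, 0.394905)–(1.61145, 0.1197, 0.428)  len=0.0409
  (v1,v6,v2) [-+-] → (1.61145, 0.1197, 0.428)–(1.15441, 0.1197, 0.279498)  len=0.4806
  (v2,v6,v7) [-++] → (1.15441, 0.1197, 0.279498)–(1.10827, 0.1197, 0.2645)  len=0.0485
  (v2,v7,v3) [-+-] → (1.10827, 0.1197, 0.2645)–(1.10827, 0.1197, -0.195038)  len=0.4595
  (v3,v7,v8) [-++] → (1.10827, 0.1197, -0.195038)–(1.10827, 0.1197, -0.2645)  len=0.0695
  (v3,v8,v4) [-+-] → (1.10827, 0.1197, -0.2645)–(1.5454, 0.1197, -0.406531)  len=0.4596
  (v4,v8,v9) [-++] → (1.5454, 0.1197, -0.406531)–(1.61145, 0.1197, -0.428)  len=0.0695
  (v4,v9,v0) [-+-] → (1.61145, 0.1197, -0.428)–(1.89383, 0.1197, -0.0392609)  len=0.4805
  (v0,v9,v5) [-++] → (1.89383, 0.1197, -0.0392609)–(1.92235, 0.1197, 0)  len=0.0485
  (v15,v20,v16) [+-+] → (-1.7839, 0.1197, 0)–(-1.61074, 0.1197, 0.264591)  len=0.3162
  (v16,v20,v21) [+--] → (-1.61074, 0.1197, 0.264591)–(-1.5038, 0.1197, 0.428)  len=0.1953
  (v16,v21,v17) [+-+] → (-1.5038, 0.1197, 0.428)–(-1.19282, 0.1197, 0.315832)  len=0.3306
  (v17,v21,v22) [+--] → (-1.19282, 0.1197, 0.315832)–(-1.0505, 0.1197, 0.2645)  len=0.1513
  (v17,v22,v18) [+-+] → (-1.0505, 0.1197, 0.2645)–(-1.0505, 0.1197, -0.0625828)  len=0.3271
  (v18,v22,v23) [+--] → (-1.0505, 0.1197, -0.0625828)–(-1.0505, 0.1197, -0.2645)  len=0.2019
  (v18,v23,v19) [+-+] → (-1.0505, 0.1197, -0.2645)–(-1.28104, 0.1197, -0.347652)  len=0.2451
  (v19,v23,v24) [+--] → (-1.28104, 0.1197, -0.347652)–(-1.5038, 0.1197, -0.428)  len=0.2368
  (v19,v24,v15) [+-+] → (-1.5038, 0.1197, -0.428)–(-1.65309, 0.1197, -0.199876)  len=0.2726
  (v15,v24,v20) [+--] → (-1.65309, 0.1197, -0.199876)–(-1.7839, 0.1197, 0)  len=0.2389

Chained into 2 loop(s):
  loop 1: 10 segments, perimeter = 2.6452
  loop 2: 10 segments, perimeter = 2.5158
Total perimeter = 5.161

loops=2 perimeter=5.161


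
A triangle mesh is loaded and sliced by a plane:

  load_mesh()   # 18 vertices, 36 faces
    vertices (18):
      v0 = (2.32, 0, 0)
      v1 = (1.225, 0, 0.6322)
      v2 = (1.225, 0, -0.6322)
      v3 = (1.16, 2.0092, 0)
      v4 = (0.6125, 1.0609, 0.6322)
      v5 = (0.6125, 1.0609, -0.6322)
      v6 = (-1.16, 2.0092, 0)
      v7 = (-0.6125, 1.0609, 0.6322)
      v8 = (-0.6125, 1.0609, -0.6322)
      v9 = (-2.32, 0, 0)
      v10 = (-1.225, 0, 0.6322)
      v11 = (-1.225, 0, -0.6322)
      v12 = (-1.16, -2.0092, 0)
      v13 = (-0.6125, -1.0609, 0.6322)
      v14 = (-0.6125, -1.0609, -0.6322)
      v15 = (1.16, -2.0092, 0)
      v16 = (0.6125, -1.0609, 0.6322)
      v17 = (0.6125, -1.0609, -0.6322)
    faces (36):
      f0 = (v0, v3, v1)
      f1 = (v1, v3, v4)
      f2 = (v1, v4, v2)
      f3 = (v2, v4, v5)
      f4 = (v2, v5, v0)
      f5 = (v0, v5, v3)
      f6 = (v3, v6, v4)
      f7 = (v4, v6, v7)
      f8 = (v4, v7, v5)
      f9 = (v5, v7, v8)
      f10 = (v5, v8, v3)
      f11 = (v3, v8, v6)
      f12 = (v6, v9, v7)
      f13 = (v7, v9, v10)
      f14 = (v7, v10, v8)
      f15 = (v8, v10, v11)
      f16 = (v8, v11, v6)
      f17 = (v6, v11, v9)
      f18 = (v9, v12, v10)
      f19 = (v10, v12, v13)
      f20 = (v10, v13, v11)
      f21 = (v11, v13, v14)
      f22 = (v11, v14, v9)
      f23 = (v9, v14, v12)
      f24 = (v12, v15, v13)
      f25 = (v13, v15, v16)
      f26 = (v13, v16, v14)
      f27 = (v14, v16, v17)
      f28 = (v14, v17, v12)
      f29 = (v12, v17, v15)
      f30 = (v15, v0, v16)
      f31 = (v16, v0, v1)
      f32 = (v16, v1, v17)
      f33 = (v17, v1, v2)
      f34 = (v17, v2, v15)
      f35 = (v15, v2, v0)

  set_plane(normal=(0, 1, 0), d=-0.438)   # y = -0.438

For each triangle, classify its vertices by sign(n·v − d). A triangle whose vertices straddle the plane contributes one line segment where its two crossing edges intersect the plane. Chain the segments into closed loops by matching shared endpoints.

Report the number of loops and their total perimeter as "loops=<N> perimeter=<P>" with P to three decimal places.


loops=2 perimeter=7.586

Straddling triangles (12 of 36):
  (v9,v12,v10) [+-+] → (-2.06712, -0.438, 0)–(-1.21083, -0.438, 0.494382)  len=0.9888
  (v10,v12,v13) [+--] → (-1.21083, -0.438, 0.494382)–(-0.972125, -0.438, 0.6322)  len=0.2756
  (v10,v13,v11) [+-+] → (-0.972125, -0.438, 0.6322)–(-0.972125, -0.438, -0.110184)  len=0.7424
  (v11,v13,v14) [+--] → (-0.972125, -0.438, -0.110184)–(-0.972125, -0.438, -0.6322)  len=0.5220
  (v11,v14,v9) [+-+] → (-0.972125, -0.438, -0.6322)–(-1.61505, -0.438, -0.261008)  len=0.7424
  (v9,v14,v12) [+--] → (-1.61505, -0.438, -0.261008)–(-2.06712, -0.438, 0)  len=0.5220
  (v15,v0,v16) [-+-] → (2.06712, -0.438, 0)–(1.61505, -0.438, 0.261008)  len=0.5220
  (v16,v0,v1) [-++] → (1.61505, -0.438, 0.261008)–(0.972125, -0.438, 0.6322)  len=0.7424
  (v16,v1,v17) [-+-] → (0.972125, -0.438, 0.6322)–(0.972125, -0.438, 0.110184)  len=0.5220
  (v17,v1,v2) [-++] → (0.972125, -0.438, 0.110184)–(0.972125, -0.438, -0.6322)  len=0.7424
  (v17,v2,v15) [-+-] → (0.972125, -0.438, -0.6322)–(1.21083, -0.438, -0.494382)  len=0.2756
  (v15,v2,v0) [-++] → (1.21083, -0.438, -0.494382)–(2.06712, -0.438, 0)  len=0.9888

Chained into 2 loop(s):
  loop 1: 6 segments, perimeter = 3.7932
  loop 2: 6 segments, perimeter = 3.7932
Total perimeter = 7.586


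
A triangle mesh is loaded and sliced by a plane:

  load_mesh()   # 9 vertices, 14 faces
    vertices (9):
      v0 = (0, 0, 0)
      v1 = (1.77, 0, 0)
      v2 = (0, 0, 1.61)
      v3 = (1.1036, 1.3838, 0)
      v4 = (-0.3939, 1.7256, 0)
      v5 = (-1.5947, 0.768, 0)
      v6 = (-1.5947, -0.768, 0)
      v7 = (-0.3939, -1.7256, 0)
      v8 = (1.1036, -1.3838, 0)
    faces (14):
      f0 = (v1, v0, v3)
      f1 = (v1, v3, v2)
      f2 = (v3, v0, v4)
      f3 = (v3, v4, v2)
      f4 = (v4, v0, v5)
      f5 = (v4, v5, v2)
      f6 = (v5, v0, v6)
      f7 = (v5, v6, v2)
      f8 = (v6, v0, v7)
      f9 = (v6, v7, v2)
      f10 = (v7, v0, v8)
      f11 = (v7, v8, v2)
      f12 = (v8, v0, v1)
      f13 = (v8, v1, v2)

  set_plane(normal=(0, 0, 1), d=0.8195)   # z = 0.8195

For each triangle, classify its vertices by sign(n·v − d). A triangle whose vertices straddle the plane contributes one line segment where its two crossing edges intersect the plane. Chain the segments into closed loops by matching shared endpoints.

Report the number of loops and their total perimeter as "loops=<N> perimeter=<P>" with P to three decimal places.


Straddling triangles (7 of 14):
  (v1,v3,v2) [--+] → (0.541861, 0.679437, 0.8195)–(0.869059, 0, 0.8195)  len=0.7541
  (v3,v4,v2) [--+] → (-0.193402, 0.847259, 0.8195)–(0.541861, 0.679437, 0.8195)  len=0.7542
  (v4,v5,v2) [--+] → (-0.782988, 0.377083, 0.8195)–(-0.193402, 0.847259, 0.8195)  len=0.7541
  (v5,v6,v2) [--+] → (-0.782988, -0.377083, 0.8195)–(-0.782988, 0.377083, 0.8195)  len=0.7542
  (v6,v7,v2) [--+] → (-0.193402, -0.847259, 0.8195)–(-0.782988, -0.377083, 0.8195)  len=0.7541
  (v7,v8,v2) [--+] → (0.541861, -0.679437, 0.8195)–(-0.193402, -0.847259, 0.8195)  len=0.7542
  (v8,v1,v2) [--+] → (0.869059, 0, 0.8195)–(0.541861, -0.679437, 0.8195)  len=0.7541

Chained into 1 loop(s):
  loop 1: 7 segments, perimeter = 5.2790
Total perimeter = 5.279

loops=1 perimeter=5.279


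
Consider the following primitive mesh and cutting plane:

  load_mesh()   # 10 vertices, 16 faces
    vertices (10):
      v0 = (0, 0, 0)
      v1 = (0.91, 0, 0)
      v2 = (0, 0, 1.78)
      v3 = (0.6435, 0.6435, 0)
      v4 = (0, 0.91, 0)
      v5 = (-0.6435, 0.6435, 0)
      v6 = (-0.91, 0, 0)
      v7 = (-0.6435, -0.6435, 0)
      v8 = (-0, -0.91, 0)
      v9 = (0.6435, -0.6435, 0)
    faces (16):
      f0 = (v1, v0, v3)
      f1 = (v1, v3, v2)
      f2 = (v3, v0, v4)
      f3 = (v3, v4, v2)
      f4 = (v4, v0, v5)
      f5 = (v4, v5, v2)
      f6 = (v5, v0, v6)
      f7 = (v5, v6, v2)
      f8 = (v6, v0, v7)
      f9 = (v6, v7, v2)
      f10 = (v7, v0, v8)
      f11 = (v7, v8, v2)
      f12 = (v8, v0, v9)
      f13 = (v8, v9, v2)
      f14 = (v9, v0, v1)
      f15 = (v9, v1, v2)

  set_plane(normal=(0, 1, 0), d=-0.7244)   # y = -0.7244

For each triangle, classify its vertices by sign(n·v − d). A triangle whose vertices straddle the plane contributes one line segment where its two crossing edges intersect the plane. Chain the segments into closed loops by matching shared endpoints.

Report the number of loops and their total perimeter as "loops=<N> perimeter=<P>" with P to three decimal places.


loops=1 perimeter=2.050

Straddling triangles (4 of 16):
  (v7,v0,v8) [++-] → (0, -0.7244, 0)–(-0.448156, -0.7244, 0)  len=0.4482
  (v7,v8,v2) [+-+] → (-0.448156, -0.7244, 0)–(0, -0.7244, 0.363042)  len=0.5768
  (v8,v0,v9) [-++] → (0, -0.7244, 0)–(0.448156, -0.7244, 0)  len=0.4482
  (v8,v9,v2) [-++] → (0.448156, -0.7244, 0)–(0, -0.7244, 0.363042)  len=0.5768

Chained into 1 loop(s):
  loop 1: 4 segments, perimeter = 2.0498
Total perimeter = 2.050


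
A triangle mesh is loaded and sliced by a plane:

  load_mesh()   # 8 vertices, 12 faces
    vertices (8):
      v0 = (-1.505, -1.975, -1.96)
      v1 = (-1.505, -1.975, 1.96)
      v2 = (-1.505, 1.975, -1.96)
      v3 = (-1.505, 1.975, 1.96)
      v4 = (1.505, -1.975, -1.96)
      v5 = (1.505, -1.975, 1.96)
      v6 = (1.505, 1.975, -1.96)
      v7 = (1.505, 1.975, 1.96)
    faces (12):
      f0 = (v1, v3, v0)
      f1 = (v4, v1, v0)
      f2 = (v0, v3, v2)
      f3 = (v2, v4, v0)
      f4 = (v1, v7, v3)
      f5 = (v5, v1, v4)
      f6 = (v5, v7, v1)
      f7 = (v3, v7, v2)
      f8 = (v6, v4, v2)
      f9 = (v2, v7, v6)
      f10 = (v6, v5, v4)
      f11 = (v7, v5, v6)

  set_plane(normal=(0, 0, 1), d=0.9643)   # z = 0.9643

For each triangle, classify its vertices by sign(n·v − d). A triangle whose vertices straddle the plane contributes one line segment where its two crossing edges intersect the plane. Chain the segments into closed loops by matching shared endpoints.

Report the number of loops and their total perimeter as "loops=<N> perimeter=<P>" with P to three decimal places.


Straddling triangles (8 of 12):
  (v1,v3,v0) [++-] → (-1.505, 0.97168, 0.9643)–(-1.505, -1.975, 0.9643)  len=2.9467
  (v4,v1,v0) [-+-] → (-0.740445, -1.975, 0.9643)–(-1.505, -1.975, 0.9643)  len=0.7646
  (v0,v3,v2) [-+-] → (-1.505, 0.97168, 0.9643)–(-1.505, 1.975, 0.9643)  len=1.0033
  (v5,v1,v4) [++-] → (-0.740445, -1.975, 0.9643)–(1.505, -1.975, 0.9643)  len=2.2454
  (v3,v7,v2) [++-] → (0.740445, 1.975, 0.9643)–(-1.505, 1.975, 0.9643)  len=2.2454
  (v2,v7,v6) [-+-] → (0.740445, 1.975, 0.9643)–(1.505, 1.975, 0.9643)  len=0.7646
  (v6,v5,v4) [-+-] → (1.505, -0.97168, 0.9643)–(1.505, -1.975, 0.9643)  len=1.0033
  (v7,v5,v6) [++-] → (1.505, -0.97168, 0.9643)–(1.505, 1.975, 0.9643)  len=2.9467

Chained into 1 loop(s):
  loop 1: 8 segments, perimeter = 13.9200
Total perimeter = 13.920

loops=1 perimeter=13.920


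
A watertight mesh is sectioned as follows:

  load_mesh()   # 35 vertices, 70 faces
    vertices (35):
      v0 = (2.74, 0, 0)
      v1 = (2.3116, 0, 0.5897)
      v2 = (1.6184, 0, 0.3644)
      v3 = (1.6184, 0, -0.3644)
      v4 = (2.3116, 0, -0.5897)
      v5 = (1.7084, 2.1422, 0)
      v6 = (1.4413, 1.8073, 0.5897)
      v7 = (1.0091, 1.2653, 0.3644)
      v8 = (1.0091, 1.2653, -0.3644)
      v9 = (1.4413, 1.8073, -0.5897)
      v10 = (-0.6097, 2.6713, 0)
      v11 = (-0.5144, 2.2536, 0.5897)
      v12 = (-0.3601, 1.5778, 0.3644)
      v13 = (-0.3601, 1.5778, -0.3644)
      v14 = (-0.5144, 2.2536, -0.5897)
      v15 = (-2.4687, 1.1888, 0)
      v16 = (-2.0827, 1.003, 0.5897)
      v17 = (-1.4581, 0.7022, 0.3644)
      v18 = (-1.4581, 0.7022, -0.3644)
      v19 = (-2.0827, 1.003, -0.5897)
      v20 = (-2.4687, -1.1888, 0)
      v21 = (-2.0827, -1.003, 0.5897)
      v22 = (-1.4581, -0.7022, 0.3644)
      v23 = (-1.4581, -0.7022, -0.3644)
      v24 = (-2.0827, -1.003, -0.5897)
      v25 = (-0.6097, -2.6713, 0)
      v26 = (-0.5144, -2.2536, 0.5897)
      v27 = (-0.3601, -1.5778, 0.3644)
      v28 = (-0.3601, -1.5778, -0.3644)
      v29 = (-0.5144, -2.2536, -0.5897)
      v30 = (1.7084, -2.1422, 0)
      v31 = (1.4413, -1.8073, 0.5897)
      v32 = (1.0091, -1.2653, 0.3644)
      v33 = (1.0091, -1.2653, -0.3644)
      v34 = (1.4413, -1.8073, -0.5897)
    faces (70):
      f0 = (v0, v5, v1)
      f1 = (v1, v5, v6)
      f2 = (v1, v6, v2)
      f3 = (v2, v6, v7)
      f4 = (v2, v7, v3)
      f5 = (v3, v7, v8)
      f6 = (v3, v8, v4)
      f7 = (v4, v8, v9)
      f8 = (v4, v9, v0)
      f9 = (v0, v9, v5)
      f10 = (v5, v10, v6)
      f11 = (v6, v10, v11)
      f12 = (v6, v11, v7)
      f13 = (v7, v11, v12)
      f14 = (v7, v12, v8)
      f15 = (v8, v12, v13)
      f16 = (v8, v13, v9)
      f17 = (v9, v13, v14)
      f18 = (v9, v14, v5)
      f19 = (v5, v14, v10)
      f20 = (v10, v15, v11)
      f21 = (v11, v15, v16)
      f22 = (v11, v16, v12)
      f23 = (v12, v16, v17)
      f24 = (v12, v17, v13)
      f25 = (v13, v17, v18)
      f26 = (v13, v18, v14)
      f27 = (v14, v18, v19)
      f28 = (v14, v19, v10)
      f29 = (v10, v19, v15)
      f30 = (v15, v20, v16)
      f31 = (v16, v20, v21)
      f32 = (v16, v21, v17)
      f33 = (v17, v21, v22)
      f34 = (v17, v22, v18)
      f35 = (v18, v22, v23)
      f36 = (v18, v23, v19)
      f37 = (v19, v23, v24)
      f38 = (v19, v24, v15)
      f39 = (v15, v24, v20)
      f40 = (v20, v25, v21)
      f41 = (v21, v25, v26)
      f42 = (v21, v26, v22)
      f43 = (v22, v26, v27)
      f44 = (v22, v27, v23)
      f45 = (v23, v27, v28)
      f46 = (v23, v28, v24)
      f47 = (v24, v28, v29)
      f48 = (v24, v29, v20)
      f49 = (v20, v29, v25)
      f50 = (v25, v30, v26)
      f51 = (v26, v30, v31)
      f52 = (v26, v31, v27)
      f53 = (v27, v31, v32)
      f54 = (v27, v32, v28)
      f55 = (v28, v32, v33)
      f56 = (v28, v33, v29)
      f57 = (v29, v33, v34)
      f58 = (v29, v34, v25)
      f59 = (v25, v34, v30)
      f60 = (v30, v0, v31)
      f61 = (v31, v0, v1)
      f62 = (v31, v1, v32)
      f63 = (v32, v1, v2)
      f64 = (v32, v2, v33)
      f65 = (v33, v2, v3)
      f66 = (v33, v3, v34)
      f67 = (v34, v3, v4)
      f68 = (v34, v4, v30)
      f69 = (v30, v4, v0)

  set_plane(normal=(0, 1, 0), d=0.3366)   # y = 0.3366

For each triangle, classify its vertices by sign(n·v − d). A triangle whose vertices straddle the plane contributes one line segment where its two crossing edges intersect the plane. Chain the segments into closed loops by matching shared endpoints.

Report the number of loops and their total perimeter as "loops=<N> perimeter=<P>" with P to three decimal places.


Straddling triangles (20 of 70):
  (v0,v5,v1) [-+-] → (2.57791, 0.3366, 0)–(2.21682, 0.3366, 0.497042)  len=0.6144
  (v1,v5,v6) [-++] → (2.21682, 0.3366, 0.497042)–(2.14951, 0.3366, 0.5897)  len=0.1145
  (v1,v6,v2) [-+-] → (2.14951, 0.3366, 0.5897)–(1.58542, 0.3366, 0.406361)  len=0.5931
  (v2,v6,v7) [-++] → (1.58542, 0.3366, 0.406361)–(1.45631, 0.3366, 0.3644)  len=0.1358
  (v2,v7,v3) [-+-] → (1.45631, 0.3366, 0.3644)–(1.45631, 0.3366, -0.170522)  len=0.5349
  (v3,v7,v8) [-++] → (1.45631, 0.3366, -0.170522)–(1.45631, 0.3366, -0.3644)  len=0.1939
  (v3,v8,v4) [-+-] → (1.45631, 0.3366, -0.3644)–(1.9651, 0.3366, -0.529765)  len=0.5350
  (v4,v8,v9) [-++] → (1.9651, 0.3366, -0.529765)–(2.14951, 0.3366, -0.5897)  len=0.1939
  (v4,v9,v0) [-+-] → (2.14951, 0.3366, -0.5897)–(2.49812, 0.3366, -0.109828)  len=0.5931
  (v0,v9,v5) [-++] → (2.49812, 0.3366, -0.109828)–(2.57791, 0.3366, 0)  len=0.1357
  (v15,v20,v16) [+-+] → (-2.4687, 0.3366, 0)–(-2.20006, 0.3366, 0.410406)  len=0.4905
  (v16,v20,v21) [+--] → (-2.20006, 0.3366, 0.410406)–(-2.0827, 0.3366, 0.5897)  len=0.2143
  (v16,v21,v17) [+-+] → (-2.0827, 0.3366, 0.5897)–(-1.59202, 0.3366, 0.412705)  len=0.5216
  (v17,v21,v22) [+--] → (-1.59202, 0.3366, 0.412705)–(-1.4581, 0.3366, 0.3644)  len=0.1424
  (v17,v22,v18) [+-+] → (-1.4581, 0.3366, 0.3644)–(-1.4581, 0.3366, -0.174675)  len=0.5391
  (v18,v22,v23) [+--] → (-1.4581, 0.3366, -0.174675)–(-1.4581, 0.3366, -0.3644)  len=0.1897
  (v18,v23,v19) [+-+] → (-1.4581, 0.3366, -0.3644)–(-1.8386, 0.3366, -0.501652)  len=0.4045
  (v19,v23,v24) [+--] → (-1.8386, 0.3366, -0.501652)–(-2.0827, 0.3366, -0.5897)  len=0.2595
  (v19,v24,v15) [+-+] → (-2.0827, 0.3366, -0.5897)–(-2.31862, 0.3366, -0.229283)  len=0.4308
  (v15,v24,v20) [+--] → (-2.31862, 0.3366, -0.229283)–(-2.4687, 0.3366, 0)  len=0.2740

Chained into 2 loop(s):
  loop 1: 10 segments, perimeter = 3.6444
  loop 2: 10 segments, perimeter = 3.4664
Total perimeter = 7.111

loops=2 perimeter=7.111


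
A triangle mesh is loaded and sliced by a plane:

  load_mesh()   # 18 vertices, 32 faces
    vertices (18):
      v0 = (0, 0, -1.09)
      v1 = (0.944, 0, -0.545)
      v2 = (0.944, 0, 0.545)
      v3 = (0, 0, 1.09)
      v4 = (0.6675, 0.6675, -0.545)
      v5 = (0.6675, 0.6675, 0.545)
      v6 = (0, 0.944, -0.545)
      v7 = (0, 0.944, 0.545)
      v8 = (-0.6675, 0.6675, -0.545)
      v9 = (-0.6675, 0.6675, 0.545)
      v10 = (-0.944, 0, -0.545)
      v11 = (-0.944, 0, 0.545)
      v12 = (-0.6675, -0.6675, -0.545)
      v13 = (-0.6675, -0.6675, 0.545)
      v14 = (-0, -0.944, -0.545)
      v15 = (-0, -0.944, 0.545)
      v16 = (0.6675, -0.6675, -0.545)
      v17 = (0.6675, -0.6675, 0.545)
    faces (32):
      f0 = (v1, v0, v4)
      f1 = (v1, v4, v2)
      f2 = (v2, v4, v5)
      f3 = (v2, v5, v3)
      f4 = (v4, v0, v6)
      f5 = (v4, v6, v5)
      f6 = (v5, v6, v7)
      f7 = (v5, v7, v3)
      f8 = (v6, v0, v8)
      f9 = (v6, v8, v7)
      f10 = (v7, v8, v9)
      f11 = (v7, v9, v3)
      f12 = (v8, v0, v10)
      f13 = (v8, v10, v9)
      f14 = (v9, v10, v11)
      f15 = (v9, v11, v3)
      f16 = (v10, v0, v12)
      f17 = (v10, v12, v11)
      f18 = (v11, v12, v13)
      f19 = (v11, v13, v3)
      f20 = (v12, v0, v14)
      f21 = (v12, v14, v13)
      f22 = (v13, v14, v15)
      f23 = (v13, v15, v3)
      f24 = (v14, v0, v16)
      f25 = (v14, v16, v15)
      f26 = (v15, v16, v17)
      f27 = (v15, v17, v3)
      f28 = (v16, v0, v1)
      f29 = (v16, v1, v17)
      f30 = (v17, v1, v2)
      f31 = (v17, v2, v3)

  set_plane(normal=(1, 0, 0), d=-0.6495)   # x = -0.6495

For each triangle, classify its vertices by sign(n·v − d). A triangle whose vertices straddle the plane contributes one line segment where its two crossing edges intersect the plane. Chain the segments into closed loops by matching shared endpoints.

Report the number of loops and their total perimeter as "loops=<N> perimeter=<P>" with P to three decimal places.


loops=1 perimeter=4.969

Straddling triangles (12 of 32):
  (v6,v0,v8) [++-] → (-0.6495, 0.6495, -0.559697)–(-0.6495, 0.674956, -0.545)  len=0.0294
  (v6,v8,v7) [+-+] → (-0.6495, 0.674956, -0.545)–(-0.6495, 0.674956, -0.515607)  len=0.0294
  (v7,v8,v9) [+--] → (-0.6495, 0.674956, -0.515607)–(-0.6495, 0.674956, 0.545)  len=1.0606
  (v7,v9,v3) [+-+] → (-0.6495, 0.674956, 0.545)–(-0.6495, 0.6495, 0.559697)  len=0.0294
  (v8,v0,v10) [-+-] → (-0.6495, 0.6495, -0.559697)–(-0.6495, 0, -0.715024)  len=0.6678
  (v9,v11,v3) [--+] → (-0.6495, 0, 0.715024)–(-0.6495, 0.6495, 0.559697)  len=0.6678
  (v10,v0,v12) [-+-] → (-0.6495, 0, -0.715024)–(-0.6495, -0.6495, -0.559697)  len=0.6678
  (v11,v13,v3) [--+] → (-0.6495, -0.6495, 0.559697)–(-0.6495, 0, 0.715024)  len=0.6678
  (v12,v0,v14) [-++] → (-0.6495, -0.6495, -0.559697)–(-0.6495, -0.674956, -0.545)  len=0.0294
  (v12,v14,v13) [-+-] → (-0.6495, -0.674956, -0.545)–(-0.6495, -0.674956, 0.515607)  len=1.0606
  (v13,v14,v15) [-++] → (-0.6495, -0.674956, 0.515607)–(-0.6495, -0.674956, 0.545)  len=0.0294
  (v13,v15,v3) [-++] → (-0.6495, -0.674956, 0.545)–(-0.6495, -0.6495, 0.559697)  len=0.0294

Chained into 1 loop(s):
  loop 1: 12 segments, perimeter = 4.9688
Total perimeter = 4.969


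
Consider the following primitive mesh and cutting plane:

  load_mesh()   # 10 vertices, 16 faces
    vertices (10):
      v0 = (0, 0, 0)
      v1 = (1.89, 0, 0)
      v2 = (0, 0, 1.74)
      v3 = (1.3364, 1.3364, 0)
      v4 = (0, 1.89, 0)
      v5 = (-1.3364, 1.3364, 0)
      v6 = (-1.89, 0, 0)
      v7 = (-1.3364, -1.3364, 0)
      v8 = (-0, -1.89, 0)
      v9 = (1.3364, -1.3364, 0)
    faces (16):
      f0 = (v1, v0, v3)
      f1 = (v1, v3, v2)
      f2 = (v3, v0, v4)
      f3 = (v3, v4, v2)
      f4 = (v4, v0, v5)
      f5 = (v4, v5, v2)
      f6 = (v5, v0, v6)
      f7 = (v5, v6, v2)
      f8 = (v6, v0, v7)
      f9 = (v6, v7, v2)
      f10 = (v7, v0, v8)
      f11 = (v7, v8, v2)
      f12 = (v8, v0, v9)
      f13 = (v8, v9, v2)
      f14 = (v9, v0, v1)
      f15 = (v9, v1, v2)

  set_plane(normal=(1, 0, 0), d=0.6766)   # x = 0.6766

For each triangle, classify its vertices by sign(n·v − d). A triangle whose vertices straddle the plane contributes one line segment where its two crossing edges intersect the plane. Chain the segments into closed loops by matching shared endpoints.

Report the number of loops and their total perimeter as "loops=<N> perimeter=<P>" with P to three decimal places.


loops=1 perimeter=7.204

Straddling triangles (8 of 16):
  (v1,v0,v3) [+-+] → (0.6766, 0, 0)–(0.6766, 0.6766, 0)  len=0.6766
  (v1,v3,v2) [++-] → (0.6766, 0.6766, 0.859063)–(0.6766, 0, 1.1171)  len=0.7241
  (v3,v0,v4) [+--] → (0.6766, 0.6766, 0)–(0.6766, 1.60972, 0)  len=0.9331
  (v3,v4,v2) [+--] → (0.6766, 1.60972, 0)–(0.6766, 0.6766, 0.859063)  len=1.2683
  (v8,v0,v9) [--+] → (0.6766, -0.6766, 0)–(0.6766, -1.60972, 0)  len=0.9331
  (v8,v9,v2) [-+-] → (0.6766, -1.60972, 0)–(0.6766, -0.6766, 0.859063)  len=1.2683
  (v9,v0,v1) [+-+] → (0.6766, -0.6766, 0)–(0.6766, 0, 0)  len=0.6766
  (v9,v1,v2) [++-] → (0.6766, 0, 1.1171)–(0.6766, -0.6766, 0.859063)  len=0.7241

Chained into 1 loop(s):
  loop 1: 8 segments, perimeter = 7.2044
Total perimeter = 7.204


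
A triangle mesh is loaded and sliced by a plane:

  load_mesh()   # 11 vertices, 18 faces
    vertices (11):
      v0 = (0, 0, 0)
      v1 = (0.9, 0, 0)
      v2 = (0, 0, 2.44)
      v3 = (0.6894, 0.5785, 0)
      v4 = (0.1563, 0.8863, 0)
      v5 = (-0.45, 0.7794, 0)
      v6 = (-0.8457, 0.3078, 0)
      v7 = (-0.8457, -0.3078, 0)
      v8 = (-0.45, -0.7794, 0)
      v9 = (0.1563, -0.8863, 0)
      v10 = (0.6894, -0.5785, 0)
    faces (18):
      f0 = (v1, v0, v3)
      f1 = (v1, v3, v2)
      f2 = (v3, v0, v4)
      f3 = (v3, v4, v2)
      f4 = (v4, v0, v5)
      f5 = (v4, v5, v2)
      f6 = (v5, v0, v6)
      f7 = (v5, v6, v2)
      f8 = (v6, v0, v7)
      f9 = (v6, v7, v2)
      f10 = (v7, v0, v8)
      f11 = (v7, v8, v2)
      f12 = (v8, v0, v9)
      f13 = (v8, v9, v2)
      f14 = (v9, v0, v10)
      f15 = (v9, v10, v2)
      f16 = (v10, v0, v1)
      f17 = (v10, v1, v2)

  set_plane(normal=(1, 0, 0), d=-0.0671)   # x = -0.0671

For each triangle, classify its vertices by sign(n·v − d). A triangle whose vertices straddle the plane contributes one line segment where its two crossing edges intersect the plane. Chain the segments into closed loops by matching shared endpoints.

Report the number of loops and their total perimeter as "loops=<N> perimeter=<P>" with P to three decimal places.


loops=1 perimeter=6.531

Straddling triangles (10 of 18):
  (v4,v0,v5) [++-] → (-0.0671, 0.116217, 0)–(-0.0671, 0.846911, 0)  len=0.7307
  (v4,v5,v2) [+-+] → (-0.0671, 0.846911, 0)–(-0.0671, 0.116217, 2.07617)  len=2.2010
  (v5,v0,v6) [-+-] → (-0.0671, 0.116217, 0)–(-0.0671, 0.0244216, 0)  len=0.0918
  (v5,v6,v2) [--+] → (-0.0671, 0.0244216, 2.2464)–(-0.0671, 0.116217, 2.07617)  len=0.1934
  (v6,v0,v7) [-+-] → (-0.0671, 0.0244216, 0)–(-0.0671, -0.0244216, 0)  len=0.0488
  (v6,v7,v2) [--+] → (-0.0671, -0.0244216, 2.2464)–(-0.0671, 0.0244216, 2.2464)  len=0.0488
  (v7,v0,v8) [-+-] → (-0.0671, -0.0244216, 0)–(-0.0671, -0.116217, 0)  len=0.0918
  (v7,v8,v2) [--+] → (-0.0671, -0.116217, 2.07617)–(-0.0671, -0.0244216, 2.2464)  len=0.1934
  (v8,v0,v9) [-++] → (-0.0671, -0.116217, 0)–(-0.0671, -0.846911, 0)  len=0.7307
  (v8,v9,v2) [-++] → (-0.0671, -0.846911, 0)–(-0.0671, -0.116217, 2.07617)  len=2.2010

Chained into 1 loop(s):
  loop 1: 10 segments, perimeter = 6.5315
Total perimeter = 6.531


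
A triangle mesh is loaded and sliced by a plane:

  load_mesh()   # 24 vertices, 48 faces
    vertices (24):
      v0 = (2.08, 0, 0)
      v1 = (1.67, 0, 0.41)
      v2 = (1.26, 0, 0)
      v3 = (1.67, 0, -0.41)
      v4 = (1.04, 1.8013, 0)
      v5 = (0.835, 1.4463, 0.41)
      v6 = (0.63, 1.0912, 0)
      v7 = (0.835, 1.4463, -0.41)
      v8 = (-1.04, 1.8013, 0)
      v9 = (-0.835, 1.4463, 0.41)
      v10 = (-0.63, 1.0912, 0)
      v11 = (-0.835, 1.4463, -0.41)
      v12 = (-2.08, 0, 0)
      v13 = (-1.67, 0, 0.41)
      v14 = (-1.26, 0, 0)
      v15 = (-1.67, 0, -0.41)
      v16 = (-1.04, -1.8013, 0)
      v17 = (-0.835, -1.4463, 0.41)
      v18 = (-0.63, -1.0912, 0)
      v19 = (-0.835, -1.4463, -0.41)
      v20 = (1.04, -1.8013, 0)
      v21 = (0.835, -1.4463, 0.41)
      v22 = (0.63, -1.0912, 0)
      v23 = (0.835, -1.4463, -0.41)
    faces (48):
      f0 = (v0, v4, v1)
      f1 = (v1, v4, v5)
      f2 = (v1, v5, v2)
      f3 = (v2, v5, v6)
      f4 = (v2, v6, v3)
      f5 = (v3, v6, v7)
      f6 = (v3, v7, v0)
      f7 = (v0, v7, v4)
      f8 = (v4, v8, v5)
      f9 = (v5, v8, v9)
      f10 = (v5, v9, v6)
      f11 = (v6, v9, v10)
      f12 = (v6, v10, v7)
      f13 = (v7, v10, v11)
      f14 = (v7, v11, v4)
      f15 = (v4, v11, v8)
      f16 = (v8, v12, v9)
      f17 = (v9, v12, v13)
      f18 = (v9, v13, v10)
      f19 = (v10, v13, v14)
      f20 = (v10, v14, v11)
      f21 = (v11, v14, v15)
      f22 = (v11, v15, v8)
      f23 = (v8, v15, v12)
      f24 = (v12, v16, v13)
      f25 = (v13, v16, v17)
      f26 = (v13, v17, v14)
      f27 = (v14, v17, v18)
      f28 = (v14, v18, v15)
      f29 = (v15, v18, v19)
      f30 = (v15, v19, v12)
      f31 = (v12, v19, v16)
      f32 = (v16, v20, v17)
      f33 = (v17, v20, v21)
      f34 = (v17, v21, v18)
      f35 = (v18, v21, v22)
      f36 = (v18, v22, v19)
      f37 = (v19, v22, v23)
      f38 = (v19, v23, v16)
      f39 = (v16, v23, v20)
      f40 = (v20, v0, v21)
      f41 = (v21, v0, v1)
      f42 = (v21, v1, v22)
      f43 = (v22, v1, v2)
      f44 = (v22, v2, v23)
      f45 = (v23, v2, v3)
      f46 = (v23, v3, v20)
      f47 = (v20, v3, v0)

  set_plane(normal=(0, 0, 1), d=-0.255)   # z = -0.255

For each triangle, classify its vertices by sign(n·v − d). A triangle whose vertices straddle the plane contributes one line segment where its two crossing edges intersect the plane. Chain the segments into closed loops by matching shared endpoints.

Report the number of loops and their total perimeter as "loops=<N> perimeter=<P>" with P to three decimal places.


Straddling triangles (24 of 48):
  (v2,v6,v3) [++-] → (1.27683, 0.412527, -0.255)–(1.515, 0, -0.255)  len=0.4763
  (v3,v6,v7) [-+-] → (1.27683, 0.412527, -0.255)–(0.7575, 1.31205, -0.255)  len=1.0387
  (v3,v7,v0) [--+] → (1.30567, 0.899528, -0.255)–(1.825, 0, -0.255)  len=1.0387
  (v0,v7,v4) [+-+] → (1.30567, 0.899528, -0.255)–(0.9125, 1.58051, -0.255)  len=0.7863
  (v6,v10,v7) [++-] → (0.281159, 1.31205, -0.255)–(0.7575, 1.31205, -0.255)  len=0.4763
  (v7,v10,v11) [-+-] → (0.281159, 1.31205, -0.255)–(-0.7575, 1.31205, -0.255)  len=1.0387
  (v7,v11,v4) [--+] → (-0.126159, 1.58051, -0.255)–(0.9125, 1.58051, -0.255)  len=1.0387
  (v4,v11,v8) [+-+] → (-0.126159, 1.58051, -0.255)–(-0.9125, 1.58051, -0.255)  len=0.7863
  (v10,v14,v11) [++-] → (-0.995671, 0.899528, -0.255)–(-0.7575, 1.31205, -0.255)  len=0.4763
  (v11,v14,v15) [-+-] → (-0.995671, 0.899528, -0.255)–(-1.515, 0, -0.255)  len=1.0387
  (v11,v15,v8) [--+] → (-1.43183, 0.680979, -0.255)–(-0.9125, 1.58051, -0.255)  len=1.0387
  (v8,v15,v12) [+-+] → (-1.43183, 0.680979, -0.255)–(-1.825, 0, -0.255)  len=0.7863
  (v14,v18,v15) [++-] → (-1.27683, -0.412527, -0.255)–(-1.515, 0, -0.255)  len=0.4763
  (v15,v18,v19) [-+-] → (-1.27683, -0.412527, -0.255)–(-0.7575, -1.31205, -0.255)  len=1.0387
  (v15,v19,v12) [--+] → (-1.30567, -0.899528, -0.255)–(-1.825, 0, -0.255)  len=1.0387
  (v12,v19,v16) [+-+] → (-1.30567, -0.899528, -0.255)–(-0.9125, -1.58051, -0.255)  len=0.7863
  (v18,v22,v19) [++-] → (-0.281159, -1.31205, -0.255)–(-0.7575, -1.31205, -0.255)  len=0.4763
  (v19,v22,v23) [-+-] → (-0.281159, -1.31205, -0.255)–(0.7575, -1.31205, -0.255)  len=1.0387
  (v19,v23,v16) [--+] → (0.126159, -1.58051, -0.255)–(-0.9125, -1.58051, -0.255)  len=1.0387
  (v16,v23,v20) [+-+] → (0.126159, -1.58051, -0.255)–(0.9125, -1.58051, -0.255)  len=0.7863
  (v22,v2,v23) [++-] → (0.995671, -0.899528, -0.255)–(0.7575, -1.31205, -0.255)  len=0.4763
  (v23,v2,v3) [-+-] → (0.995671, -0.899528, -0.255)–(1.515, 0, -0.255)  len=1.0387
  (v23,v3,v20) [--+] → (1.43183, -0.680979, -0.255)–(0.9125, -1.58051, -0.255)  len=1.0387
  (v20,v3,v0) [+-+] → (1.43183, -0.680979, -0.255)–(1.825, 0, -0.255)  len=0.7863

Chained into 2 loop(s):
  loop 1: 12 segments, perimeter = 9.0901
  loop 2: 12 segments, perimeter = 10.9500
Total perimeter = 20.040

loops=2 perimeter=20.040
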